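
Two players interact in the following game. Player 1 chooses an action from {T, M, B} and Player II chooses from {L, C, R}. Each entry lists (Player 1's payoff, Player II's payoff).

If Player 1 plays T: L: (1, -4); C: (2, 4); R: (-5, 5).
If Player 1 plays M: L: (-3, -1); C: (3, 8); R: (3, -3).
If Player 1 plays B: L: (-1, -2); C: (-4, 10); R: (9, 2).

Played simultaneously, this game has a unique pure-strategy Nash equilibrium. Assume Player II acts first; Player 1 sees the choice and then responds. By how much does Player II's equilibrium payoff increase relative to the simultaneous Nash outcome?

Player 1 best-responds to each possible Player II move:
- L: Player 1 compares 1, -3, -1 and picks T; Player II would get -4.
- C: Player 1 compares 2, 3, -4 and picks M; Player II would get 8.
- R: Player 1 compares -5, 3, 9 and picks B; Player II would get 2.
Among -4, 8, 2, the best is 8 at C. Subgame-perfect outcome: (M, C) with payoffs (3, 8).
Under simultaneous play:
Player 1's best replies: L→T; C→M; R→B.
Player II's best replies: T→R; M→C; B→C.
Only (M, C) has each player best-responding; Nash payoffs (3, 8).
Player II's commitment gain: 8 − 8 = 0.

0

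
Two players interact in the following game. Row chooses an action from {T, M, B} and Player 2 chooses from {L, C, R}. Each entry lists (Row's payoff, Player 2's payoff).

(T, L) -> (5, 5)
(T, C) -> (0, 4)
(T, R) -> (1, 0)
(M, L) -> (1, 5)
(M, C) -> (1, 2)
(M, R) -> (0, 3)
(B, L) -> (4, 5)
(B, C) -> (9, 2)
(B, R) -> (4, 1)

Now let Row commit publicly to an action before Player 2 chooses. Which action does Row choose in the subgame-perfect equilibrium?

Solve by backward induction (Row leads).
- T: Player 2 compares 5, 4, 0 and picks L; Row would get 5.
- M: Player 2 compares 5, 2, 3 and picks L; Row would get 1.
- B: Player 2 compares 5, 2, 1 and picks L; Row would get 4.
Row's induced payoffs are 5, 1, 4, so Row commits to T. Subgame-perfect outcome: (T, L) with payoffs (5, 5).

T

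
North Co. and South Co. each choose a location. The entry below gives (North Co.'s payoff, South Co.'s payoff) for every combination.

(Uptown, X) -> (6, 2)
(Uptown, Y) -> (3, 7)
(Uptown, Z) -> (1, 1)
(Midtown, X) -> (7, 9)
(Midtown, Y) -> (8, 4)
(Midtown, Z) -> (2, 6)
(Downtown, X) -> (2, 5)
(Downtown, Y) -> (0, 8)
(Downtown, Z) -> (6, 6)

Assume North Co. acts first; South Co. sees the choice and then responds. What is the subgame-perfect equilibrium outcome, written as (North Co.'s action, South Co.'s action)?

Work backward from South Co.'s decision.
- Uptown → South Co. plays Y (best of 2, 7, 1); North Co. gets 3.
- Midtown → South Co. plays X (best of 9, 4, 6); North Co. gets 7.
- Downtown → South Co. plays Y (best of 5, 8, 6); North Co. gets 0.
Among 3, 7, 0, the best is 7 at Midtown. Subgame-perfect outcome: (Midtown, X) with payoffs (7, 9).

(Midtown, X)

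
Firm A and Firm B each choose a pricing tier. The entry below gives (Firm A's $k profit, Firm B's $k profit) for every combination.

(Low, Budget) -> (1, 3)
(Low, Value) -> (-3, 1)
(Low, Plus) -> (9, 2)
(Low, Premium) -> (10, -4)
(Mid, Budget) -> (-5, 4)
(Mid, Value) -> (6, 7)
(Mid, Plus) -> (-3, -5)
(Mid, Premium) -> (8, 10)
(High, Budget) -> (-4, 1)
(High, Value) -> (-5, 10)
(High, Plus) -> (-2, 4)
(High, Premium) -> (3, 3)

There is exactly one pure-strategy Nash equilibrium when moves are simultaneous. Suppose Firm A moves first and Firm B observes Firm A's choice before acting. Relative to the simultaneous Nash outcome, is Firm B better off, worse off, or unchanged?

Backward induction with Firm A moving first.
- Low: BR = Budget, leader payoff 1.
- Mid: BR = Premium, leader payoff 8.
- High: BR = Value, leader payoff -5.
Maximizing over 1, 8, -5, Firm A chooses Mid. Subgame-perfect outcome: (Mid, Premium) with payoffs (8, 10).
Now find the simultaneous Nash equilibrium.
Firm A's best replies: Budget→Low; Value→Mid; Plus→Low; Premium→Low.
Firm B's best replies: Low→Budget; Mid→Premium; High→Value.
The unique mutual best reply is (Low, Budget), giving (1, 3).
Firm B earns 10 sequentially versus 3 at the Nash outcome: better off.

better off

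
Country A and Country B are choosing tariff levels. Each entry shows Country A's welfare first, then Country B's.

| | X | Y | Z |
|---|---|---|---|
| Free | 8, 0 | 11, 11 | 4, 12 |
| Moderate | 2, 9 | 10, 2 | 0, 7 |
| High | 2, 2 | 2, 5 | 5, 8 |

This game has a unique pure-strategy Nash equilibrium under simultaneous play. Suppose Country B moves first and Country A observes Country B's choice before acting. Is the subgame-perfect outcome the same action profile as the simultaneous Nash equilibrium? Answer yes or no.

Work backward from Country A's decision.
- X: BR = Free, leader payoff 0.
- Y: BR = Free, leader payoff 11.
- Z: BR = High, leader payoff 8.
Maximizing over 0, 11, 8, Country B chooses Y. Subgame-perfect outcome: (Free, Y) with payoffs (11, 11).
For the simultaneous game, intersect best replies.
Country A's best replies: X→Free; Y→Free; Z→High.
Country B's best replies: Free→Z; Moderate→X; High→Z.
The unique mutual best reply is (High, Z), giving (5, 8).
Sequential outcome (Free, Y) differs from the Nash profile (High, Z).

no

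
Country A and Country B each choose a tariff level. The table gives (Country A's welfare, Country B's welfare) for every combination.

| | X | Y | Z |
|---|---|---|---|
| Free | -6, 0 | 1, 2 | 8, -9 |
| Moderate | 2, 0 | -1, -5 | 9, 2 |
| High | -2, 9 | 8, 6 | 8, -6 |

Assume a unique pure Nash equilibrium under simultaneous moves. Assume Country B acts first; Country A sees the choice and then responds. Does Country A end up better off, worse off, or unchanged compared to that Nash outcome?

worse off

Backward induction with Country B moving first.
- X: BR = Moderate, leader payoff 0.
- Y: BR = High, leader payoff 6.
- Z: BR = Moderate, leader payoff 2.
Maximizing over 0, 6, 2, Country B chooses Y. Subgame-perfect outcome: (High, Y) with payoffs (8, 6).
Now find the simultaneous Nash equilibrium.
Country A's best replies: X→Moderate; Y→High; Z→Moderate.
Country B's best replies: Free→Y; Moderate→Z; High→X.
Only (Moderate, Z) has each player best-responding; Nash payoffs (9, 2).
Country A earns 8 sequentially versus 9 at the Nash outcome: worse off.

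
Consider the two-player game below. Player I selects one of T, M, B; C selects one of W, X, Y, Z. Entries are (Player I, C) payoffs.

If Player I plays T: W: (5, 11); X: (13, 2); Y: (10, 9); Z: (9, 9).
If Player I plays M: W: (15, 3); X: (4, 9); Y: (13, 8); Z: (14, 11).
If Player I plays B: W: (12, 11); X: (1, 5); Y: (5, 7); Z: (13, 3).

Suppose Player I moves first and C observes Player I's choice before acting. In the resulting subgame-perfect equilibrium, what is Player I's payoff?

14

Work backward from C's decision.
- T: BR = W, leader payoff 5.
- M: BR = Z, leader payoff 14.
- B: BR = W, leader payoff 12.
Player I's induced payoffs are 5, 14, 12, so Player I commits to M. Subgame-perfect outcome: (M, Z) with payoffs (14, 11).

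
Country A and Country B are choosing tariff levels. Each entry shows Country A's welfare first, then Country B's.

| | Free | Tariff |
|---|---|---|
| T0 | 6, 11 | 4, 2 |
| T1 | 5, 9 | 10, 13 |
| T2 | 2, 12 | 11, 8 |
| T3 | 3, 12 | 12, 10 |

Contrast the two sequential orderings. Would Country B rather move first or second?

If Country A leads: Country B's best replies are T0→Free, T1→Tariff, T2→Free, T3→Free; Country A's induced payoffs 6, 10, 2, 3; outcome (T1, Tariff), payoffs (10, 13).
If Country B leads: Country A's best replies are Free→T0, Tariff→T3; Country B's induced payoffs 11, 10; outcome (T0, Free), payoffs (6, 11).
Country B gets 11 moving first and 13 moving second, so Country B prefers to move second.

second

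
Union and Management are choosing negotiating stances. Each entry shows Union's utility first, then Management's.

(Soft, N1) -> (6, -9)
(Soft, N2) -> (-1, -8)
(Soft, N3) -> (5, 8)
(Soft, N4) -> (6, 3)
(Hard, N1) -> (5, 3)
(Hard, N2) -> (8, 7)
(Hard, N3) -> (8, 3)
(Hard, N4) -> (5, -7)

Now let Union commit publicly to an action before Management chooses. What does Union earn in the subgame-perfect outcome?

Management best-responds to each possible Union move:
- Soft → Management plays N3 (best of -9, -8, 8, 3); Union gets 5.
- Hard → Management plays N2 (best of 3, 7, 3, -7); Union gets 8.
Among 5, 8, the best is 8 at Hard. Subgame-perfect outcome: (Hard, N2) with payoffs (8, 7).

8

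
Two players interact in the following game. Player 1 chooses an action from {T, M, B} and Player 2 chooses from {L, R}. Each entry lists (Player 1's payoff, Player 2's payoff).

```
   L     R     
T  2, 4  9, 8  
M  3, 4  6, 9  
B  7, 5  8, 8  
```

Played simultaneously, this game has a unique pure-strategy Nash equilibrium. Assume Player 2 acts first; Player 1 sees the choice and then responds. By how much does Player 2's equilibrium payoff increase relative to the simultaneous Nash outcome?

Player 1 best-responds to each possible Player 2 move:
- L: BR = B, leader payoff 5.
- R: BR = T, leader payoff 8.
Maximizing over 5, 8, Player 2 chooses R. Subgame-perfect outcome: (T, R) with payoffs (9, 8).
Now find the simultaneous Nash equilibrium.
Player 1's best replies: L→B; R→T.
Player 2's best replies: T→R; M→R; B→R.
Only (T, R) has each player best-responding; Nash payoffs (9, 8).
Player 2's commitment gain: 8 − 8 = 0.

0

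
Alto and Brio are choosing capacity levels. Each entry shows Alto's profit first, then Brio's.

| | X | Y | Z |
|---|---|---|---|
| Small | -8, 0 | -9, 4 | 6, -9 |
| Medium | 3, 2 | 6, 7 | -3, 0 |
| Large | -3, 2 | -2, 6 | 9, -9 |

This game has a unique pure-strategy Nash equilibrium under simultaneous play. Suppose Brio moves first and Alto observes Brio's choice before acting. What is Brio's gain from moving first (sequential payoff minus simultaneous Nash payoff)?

0

Backward induction with Brio moving first.
- X: Alto compares -8, 3, -3 and picks Medium; Brio would get 2.
- Y: Alto compares -9, 6, -2 and picks Medium; Brio would get 7.
- Z: Alto compares 6, -3, 9 and picks Large; Brio would get -9.
Brio's induced payoffs are 2, 7, -9, so Brio commits to Y. Subgame-perfect outcome: (Medium, Y) with payoffs (6, 7).
Now find the simultaneous Nash equilibrium.
Alto's best replies: X→Medium; Y→Medium; Z→Large.
Brio's best replies: Small→Y; Medium→Y; Large→Y.
The unique mutual best reply is (Medium, Y), giving (6, 7).
Brio's commitment gain: 7 − 7 = 0.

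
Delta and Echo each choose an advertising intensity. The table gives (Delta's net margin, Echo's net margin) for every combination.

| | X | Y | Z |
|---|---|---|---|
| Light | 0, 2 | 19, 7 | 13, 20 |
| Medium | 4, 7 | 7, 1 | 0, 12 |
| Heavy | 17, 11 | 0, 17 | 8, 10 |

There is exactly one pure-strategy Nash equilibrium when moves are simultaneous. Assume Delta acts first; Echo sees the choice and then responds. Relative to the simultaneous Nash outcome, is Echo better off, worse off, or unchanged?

Backward induction with Delta moving first.
- Light: Echo compares 2, 7, 20 and picks Z; Delta would get 13.
- Medium: Echo compares 7, 1, 12 and picks Z; Delta would get 0.
- Heavy: Echo compares 11, 17, 10 and picks Y; Delta would get 0.
Among 13, 0, 0, the best is 13 at Light. Subgame-perfect outcome: (Light, Z) with payoffs (13, 20).
Now find the simultaneous Nash equilibrium.
Delta's best replies: X→Heavy; Y→Light; Z→Light.
Echo's best replies: Light→Z; Medium→Z; Heavy→Y.
The unique mutual best reply is (Light, Z), giving (13, 20).
Echo earns 20 sequentially versus 20 at the Nash outcome: unchanged.

unchanged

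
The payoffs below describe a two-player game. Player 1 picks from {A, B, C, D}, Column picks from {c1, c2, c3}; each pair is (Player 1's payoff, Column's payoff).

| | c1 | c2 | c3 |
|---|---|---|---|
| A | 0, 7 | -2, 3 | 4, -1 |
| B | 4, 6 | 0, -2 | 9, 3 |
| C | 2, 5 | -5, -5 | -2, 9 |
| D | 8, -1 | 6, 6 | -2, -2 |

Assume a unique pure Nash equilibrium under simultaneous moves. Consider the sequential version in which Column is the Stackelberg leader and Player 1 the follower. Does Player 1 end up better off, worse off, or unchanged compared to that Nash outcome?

Work backward from Player 1's decision.
- c1 → Player 1 plays D (best of 0, 4, 2, 8); Column gets -1.
- c2 → Player 1 plays D (best of -2, 0, -5, 6); Column gets 6.
- c3 → Player 1 plays B (best of 4, 9, -2, -2); Column gets 3.
Maximizing over -1, 6, 3, Column chooses c2. Subgame-perfect outcome: (D, c2) with payoffs (6, 6).
Now find the simultaneous Nash equilibrium.
Player 1's best replies: c1→D; c2→D; c3→B.
Column's best replies: A→c1; B→c1; C→c3; D→c2.
The unique mutual best reply is (D, c2), giving (6, 6).
Player 1 earns 6 sequentially versus 6 at the Nash outcome: unchanged.

unchanged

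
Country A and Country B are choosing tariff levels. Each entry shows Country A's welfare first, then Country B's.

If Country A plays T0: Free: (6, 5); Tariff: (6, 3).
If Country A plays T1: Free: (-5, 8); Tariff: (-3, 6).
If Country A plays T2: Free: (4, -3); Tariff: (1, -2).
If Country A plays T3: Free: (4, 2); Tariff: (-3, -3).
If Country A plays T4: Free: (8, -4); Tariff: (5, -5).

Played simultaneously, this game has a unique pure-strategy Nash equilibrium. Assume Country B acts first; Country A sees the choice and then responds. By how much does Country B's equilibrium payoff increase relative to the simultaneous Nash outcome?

Solve by backward induction (Country B leads).
- Free: BR = T4, leader payoff -4.
- Tariff: BR = T0, leader payoff 3.
Country B's induced payoffs are -4, 3, so Country B commits to Tariff. Subgame-perfect outcome: (T0, Tariff) with payoffs (6, 3).
Now find the simultaneous Nash equilibrium.
Country A's best replies: Free→T4; Tariff→T0.
Country B's best replies: T0→Free; T1→Free; T2→Tariff; T3→Free; T4→Free.
Only (T4, Free) has each player best-responding; Nash payoffs (8, -4).
Country B's commitment gain: 3 − -4 = 7.

7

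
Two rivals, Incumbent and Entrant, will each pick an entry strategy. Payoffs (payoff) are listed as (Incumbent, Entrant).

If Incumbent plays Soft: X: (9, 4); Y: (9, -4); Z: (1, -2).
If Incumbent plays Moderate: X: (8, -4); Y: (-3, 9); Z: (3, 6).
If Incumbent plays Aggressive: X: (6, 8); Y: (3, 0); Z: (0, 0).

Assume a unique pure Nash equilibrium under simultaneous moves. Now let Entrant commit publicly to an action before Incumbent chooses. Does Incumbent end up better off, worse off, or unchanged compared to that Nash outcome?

worse off

Backward induction with Entrant moving first.
- X → Incumbent plays Soft (best of 9, 8, 6); Entrant gets 4.
- Y → Incumbent plays Soft (best of 9, -3, 3); Entrant gets -4.
- Z → Incumbent plays Moderate (best of 1, 3, 0); Entrant gets 6.
Among 4, -4, 6, the best is 6 at Z. Subgame-perfect outcome: (Moderate, Z) with payoffs (3, 6).
Under simultaneous play:
Incumbent's best replies: X→Soft; Y→Soft; Z→Moderate.
Entrant's best replies: Soft→X; Moderate→Y; Aggressive→X.
The unique mutual best reply is (Soft, X), giving (9, 4).
Incumbent earns 3 sequentially versus 9 at the Nash outcome: worse off.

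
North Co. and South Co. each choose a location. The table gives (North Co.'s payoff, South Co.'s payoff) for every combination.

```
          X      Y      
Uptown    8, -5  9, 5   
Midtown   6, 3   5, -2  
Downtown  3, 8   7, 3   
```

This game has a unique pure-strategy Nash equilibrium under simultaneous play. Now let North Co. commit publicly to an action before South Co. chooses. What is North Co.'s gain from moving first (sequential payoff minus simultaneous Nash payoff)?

0

Solve by backward induction (North Co. leads).
- Uptown: South Co. compares -5, 5 and picks Y; North Co. would get 9.
- Midtown: South Co. compares 3, -2 and picks X; North Co. would get 6.
- Downtown: South Co. compares 8, 3 and picks X; North Co. would get 3.
Maximizing over 9, 6, 3, North Co. chooses Uptown. Subgame-perfect outcome: (Uptown, Y) with payoffs (9, 5).
Under simultaneous play:
North Co.'s best replies: X→Uptown; Y→Uptown.
South Co.'s best replies: Uptown→Y; Midtown→X; Downtown→X.
Only (Uptown, Y) has each player best-responding; Nash payoffs (9, 5).
North Co.'s commitment gain: 9 − 9 = 0.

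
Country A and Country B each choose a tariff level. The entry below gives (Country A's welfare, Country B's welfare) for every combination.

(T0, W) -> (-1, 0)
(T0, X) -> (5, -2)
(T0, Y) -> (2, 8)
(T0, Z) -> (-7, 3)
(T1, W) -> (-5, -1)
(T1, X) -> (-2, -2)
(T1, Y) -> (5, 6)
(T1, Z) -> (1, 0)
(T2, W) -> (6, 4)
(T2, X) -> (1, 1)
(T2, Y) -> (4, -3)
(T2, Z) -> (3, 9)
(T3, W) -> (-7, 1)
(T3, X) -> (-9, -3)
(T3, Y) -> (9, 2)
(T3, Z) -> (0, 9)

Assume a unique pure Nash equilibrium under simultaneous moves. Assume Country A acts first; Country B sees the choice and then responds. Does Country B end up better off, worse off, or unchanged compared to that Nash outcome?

worse off

Country B best-responds to each possible Country A move:
- T0: Country B compares 0, -2, 8, 3 and picks Y; Country A would get 2.
- T1: Country B compares -1, -2, 6, 0 and picks Y; Country A would get 5.
- T2: Country B compares 4, 1, -3, 9 and picks Z; Country A would get 3.
- T3: Country B compares 1, -3, 2, 9 and picks Z; Country A would get 0.
Maximizing over 2, 5, 3, 0, Country A chooses T1. Subgame-perfect outcome: (T1, Y) with payoffs (5, 6).
Under simultaneous play:
Country A's best replies: W→T2; X→T0; Y→T3; Z→T2.
Country B's best replies: T0→Y; T1→Y; T2→Z; T3→Z.
The unique mutual best reply is (T2, Z), giving (3, 9).
Country B earns 6 sequentially versus 9 at the Nash outcome: worse off.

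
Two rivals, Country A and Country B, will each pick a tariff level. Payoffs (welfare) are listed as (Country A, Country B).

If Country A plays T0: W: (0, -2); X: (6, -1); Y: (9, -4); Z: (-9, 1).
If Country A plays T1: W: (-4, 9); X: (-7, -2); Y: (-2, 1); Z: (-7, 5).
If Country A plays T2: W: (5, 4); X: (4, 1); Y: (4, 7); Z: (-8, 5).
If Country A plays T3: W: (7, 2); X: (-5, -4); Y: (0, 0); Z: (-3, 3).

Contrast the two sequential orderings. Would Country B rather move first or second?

second

If Country A leads: Country B's best replies are T0→Z, T1→W, T2→Y, T3→Z; Country A's induced payoffs -9, -4, 4, -3; outcome (T2, Y), payoffs (4, 7).
If Country B leads: Country A's best replies are W→T3, X→T0, Y→T0, Z→T3; Country B's induced payoffs 2, -1, -4, 3; outcome (T3, Z), payoffs (-3, 3).
Country B gets 3 moving first and 7 moving second, so Country B prefers to move second.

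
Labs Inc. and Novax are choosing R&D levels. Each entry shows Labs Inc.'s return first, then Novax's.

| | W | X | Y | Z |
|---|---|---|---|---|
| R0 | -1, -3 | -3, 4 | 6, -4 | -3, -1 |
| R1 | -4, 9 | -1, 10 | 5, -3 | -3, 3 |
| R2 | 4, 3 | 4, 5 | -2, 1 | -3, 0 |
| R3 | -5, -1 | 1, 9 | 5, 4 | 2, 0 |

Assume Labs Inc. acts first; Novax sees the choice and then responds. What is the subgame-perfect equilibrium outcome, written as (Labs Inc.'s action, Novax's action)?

(R2, X)

Solve by backward induction (Labs Inc. leads).
- R0 → Novax plays X (best of -3, 4, -4, -1); Labs Inc. gets -3.
- R1 → Novax plays X (best of 9, 10, -3, 3); Labs Inc. gets -1.
- R2 → Novax plays X (best of 3, 5, 1, 0); Labs Inc. gets 4.
- R3 → Novax plays X (best of -1, 9, 4, 0); Labs Inc. gets 1.
Maximizing over -3, -1, 4, 1, Labs Inc. chooses R2. Subgame-perfect outcome: (R2, X) with payoffs (4, 5).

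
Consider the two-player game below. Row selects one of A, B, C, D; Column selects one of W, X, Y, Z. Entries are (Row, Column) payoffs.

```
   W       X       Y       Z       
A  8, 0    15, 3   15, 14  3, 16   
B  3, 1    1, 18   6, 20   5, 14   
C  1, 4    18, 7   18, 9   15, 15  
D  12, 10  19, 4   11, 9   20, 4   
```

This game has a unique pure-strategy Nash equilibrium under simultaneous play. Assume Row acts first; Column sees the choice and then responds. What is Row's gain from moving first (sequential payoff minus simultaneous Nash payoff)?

3

Backward induction with Row moving first.
- A: BR = Z, leader payoff 3.
- B: BR = Y, leader payoff 6.
- C: BR = Z, leader payoff 15.
- D: BR = W, leader payoff 12.
Among 3, 6, 15, 12, the best is 15 at C. Subgame-perfect outcome: (C, Z) with payoffs (15, 15).
For the simultaneous game, intersect best replies.
Row's best replies: W→D; X→D; Y→C; Z→D.
Column's best replies: A→Z; B→Y; C→Z; D→W.
The unique mutual best reply is (D, W), giving (12, 10).
Row's commitment gain: 15 − 12 = 3.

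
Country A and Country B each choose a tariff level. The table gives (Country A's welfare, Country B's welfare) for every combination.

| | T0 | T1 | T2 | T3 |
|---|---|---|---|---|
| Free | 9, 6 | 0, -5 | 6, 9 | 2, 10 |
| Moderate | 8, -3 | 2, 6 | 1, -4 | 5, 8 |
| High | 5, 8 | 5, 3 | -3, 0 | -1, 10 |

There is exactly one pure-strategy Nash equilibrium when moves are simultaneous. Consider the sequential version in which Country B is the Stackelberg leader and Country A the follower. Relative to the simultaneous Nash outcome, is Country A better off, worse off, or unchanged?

Solve by backward induction (Country B leads).
- T0 → Country A plays Free (best of 9, 8, 5); Country B gets 6.
- T1 → Country A plays High (best of 0, 2, 5); Country B gets 3.
- T2 → Country A plays Free (best of 6, 1, -3); Country B gets 9.
- T3 → Country A plays Moderate (best of 2, 5, -1); Country B gets 8.
Country B's induced payoffs are 6, 3, 9, 8, so Country B commits to T2. Subgame-perfect outcome: (Free, T2) with payoffs (6, 9).
For the simultaneous game, intersect best replies.
Country A's best replies: T0→Free; T1→High; T2→Free; T3→Moderate.
Country B's best replies: Free→T3; Moderate→T3; High→T3.
The unique mutual best reply is (Moderate, T3), giving (5, 8).
Country A earns 6 sequentially versus 5 at the Nash outcome: better off.

better off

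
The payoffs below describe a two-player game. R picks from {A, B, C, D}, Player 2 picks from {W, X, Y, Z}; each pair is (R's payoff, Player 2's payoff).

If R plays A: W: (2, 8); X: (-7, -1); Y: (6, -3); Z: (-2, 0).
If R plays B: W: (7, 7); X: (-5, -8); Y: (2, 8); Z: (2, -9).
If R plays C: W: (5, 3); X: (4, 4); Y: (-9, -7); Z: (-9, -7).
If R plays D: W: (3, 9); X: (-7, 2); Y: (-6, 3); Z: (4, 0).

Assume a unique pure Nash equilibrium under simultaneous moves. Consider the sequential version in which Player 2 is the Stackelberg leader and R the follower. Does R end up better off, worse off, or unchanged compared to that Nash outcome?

better off

Solve by backward induction (Player 2 leads).
- W: BR = B, leader payoff 7.
- X: BR = C, leader payoff 4.
- Y: BR = A, leader payoff -3.
- Z: BR = D, leader payoff 0.
Maximizing over 7, 4, -3, 0, Player 2 chooses W. Subgame-perfect outcome: (B, W) with payoffs (7, 7).
Now find the simultaneous Nash equilibrium.
R's best replies: W→B; X→C; Y→A; Z→D.
Player 2's best replies: A→W; B→Y; C→X; D→W.
The unique mutual best reply is (C, X), giving (4, 4).
R earns 7 sequentially versus 4 at the Nash outcome: better off.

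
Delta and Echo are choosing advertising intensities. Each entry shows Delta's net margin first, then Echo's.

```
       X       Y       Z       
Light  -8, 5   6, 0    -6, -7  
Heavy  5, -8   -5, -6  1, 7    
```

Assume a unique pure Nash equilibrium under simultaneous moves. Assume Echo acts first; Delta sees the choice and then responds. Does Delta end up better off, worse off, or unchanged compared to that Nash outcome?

unchanged

Delta best-responds to each possible Echo move:
- X: Delta compares -8, 5 and picks Heavy; Echo would get -8.
- Y: Delta compares 6, -5 and picks Light; Echo would get 0.
- Z: Delta compares -6, 1 and picks Heavy; Echo would get 7.
Echo's induced payoffs are -8, 0, 7, so Echo commits to Z. Subgame-perfect outcome: (Heavy, Z) with payoffs (1, 7).
For the simultaneous game, intersect best replies.
Delta's best replies: X→Heavy; Y→Light; Z→Heavy.
Echo's best replies: Light→X; Heavy→Z.
Only (Heavy, Z) has each player best-responding; Nash payoffs (1, 7).
Delta earns 1 sequentially versus 1 at the Nash outcome: unchanged.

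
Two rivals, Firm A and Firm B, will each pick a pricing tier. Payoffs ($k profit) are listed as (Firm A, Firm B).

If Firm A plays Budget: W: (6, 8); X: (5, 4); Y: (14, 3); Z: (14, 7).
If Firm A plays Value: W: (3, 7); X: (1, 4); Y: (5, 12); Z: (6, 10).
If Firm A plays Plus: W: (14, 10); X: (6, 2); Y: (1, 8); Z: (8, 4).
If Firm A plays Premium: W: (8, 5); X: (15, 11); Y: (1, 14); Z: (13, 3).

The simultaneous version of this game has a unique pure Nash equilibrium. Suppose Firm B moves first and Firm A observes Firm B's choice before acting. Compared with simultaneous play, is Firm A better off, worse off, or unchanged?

Backward induction with Firm B moving first.
- W: BR = Plus, leader payoff 10.
- X: BR = Premium, leader payoff 11.
- Y: BR = Budget, leader payoff 3.
- Z: BR = Budget, leader payoff 7.
Maximizing over 10, 11, 3, 7, Firm B chooses X. Subgame-perfect outcome: (Premium, X) with payoffs (15, 11).
Under simultaneous play:
Firm A's best replies: W→Plus; X→Premium; Y→Budget; Z→Budget.
Firm B's best replies: Budget→W; Value→Y; Plus→W; Premium→Y.
The unique mutual best reply is (Plus, W), giving (14, 10).
Firm A earns 15 sequentially versus 14 at the Nash outcome: better off.

better off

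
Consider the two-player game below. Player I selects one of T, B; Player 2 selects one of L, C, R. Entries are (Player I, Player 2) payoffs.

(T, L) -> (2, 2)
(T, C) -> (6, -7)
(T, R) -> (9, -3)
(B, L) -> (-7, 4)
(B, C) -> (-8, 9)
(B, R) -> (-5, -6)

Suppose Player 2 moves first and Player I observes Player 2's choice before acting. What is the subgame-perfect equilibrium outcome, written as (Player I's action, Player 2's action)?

Player I best-responds to each possible Player 2 move:
- L: BR = T, leader payoff 2.
- C: BR = T, leader payoff -7.
- R: BR = T, leader payoff -3.
Among 2, -7, -3, the best is 2 at L. Subgame-perfect outcome: (T, L) with payoffs (2, 2).

(T, L)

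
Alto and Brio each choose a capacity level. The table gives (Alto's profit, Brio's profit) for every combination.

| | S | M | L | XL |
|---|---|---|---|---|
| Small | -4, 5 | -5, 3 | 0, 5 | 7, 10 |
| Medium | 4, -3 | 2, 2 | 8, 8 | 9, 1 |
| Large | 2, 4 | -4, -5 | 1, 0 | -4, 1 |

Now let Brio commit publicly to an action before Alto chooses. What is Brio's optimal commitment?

L

Alto best-responds to each possible Brio move:
- S → Alto plays Medium (best of -4, 4, 2); Brio gets -3.
- M → Alto plays Medium (best of -5, 2, -4); Brio gets 2.
- L → Alto plays Medium (best of 0, 8, 1); Brio gets 8.
- XL → Alto plays Medium (best of 7, 9, -4); Brio gets 1.
Maximizing over -3, 2, 8, 1, Brio chooses L. Subgame-perfect outcome: (Medium, L) with payoffs (8, 8).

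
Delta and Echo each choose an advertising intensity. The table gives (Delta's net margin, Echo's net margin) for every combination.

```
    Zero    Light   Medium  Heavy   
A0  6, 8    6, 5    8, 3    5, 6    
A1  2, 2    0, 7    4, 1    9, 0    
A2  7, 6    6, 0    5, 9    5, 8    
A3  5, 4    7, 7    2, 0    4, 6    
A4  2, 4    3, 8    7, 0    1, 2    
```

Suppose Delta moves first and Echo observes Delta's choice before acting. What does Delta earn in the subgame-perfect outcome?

7

Echo best-responds to each possible Delta move:
- A0: Echo compares 8, 5, 3, 6 and picks Zero; Delta would get 6.
- A1: Echo compares 2, 7, 1, 0 and picks Light; Delta would get 0.
- A2: Echo compares 6, 0, 9, 8 and picks Medium; Delta would get 5.
- A3: Echo compares 4, 7, 0, 6 and picks Light; Delta would get 7.
- A4: Echo compares 4, 8, 0, 2 and picks Light; Delta would get 3.
Delta's induced payoffs are 6, 0, 5, 7, 3, so Delta commits to A3. Subgame-perfect outcome: (A3, Light) with payoffs (7, 7).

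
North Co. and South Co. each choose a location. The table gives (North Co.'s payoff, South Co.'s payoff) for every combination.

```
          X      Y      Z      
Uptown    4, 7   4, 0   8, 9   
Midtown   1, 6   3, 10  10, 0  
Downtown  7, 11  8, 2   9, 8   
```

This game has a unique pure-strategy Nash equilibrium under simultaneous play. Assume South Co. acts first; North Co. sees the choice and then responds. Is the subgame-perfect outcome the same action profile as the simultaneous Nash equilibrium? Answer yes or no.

yes

Work backward from North Co.'s decision.
- X: North Co. compares 4, 1, 7 and picks Downtown; South Co. would get 11.
- Y: North Co. compares 4, 3, 8 and picks Downtown; South Co. would get 2.
- Z: North Co. compares 8, 10, 9 and picks Midtown; South Co. would get 0.
South Co.'s induced payoffs are 11, 2, 0, so South Co. commits to X. Subgame-perfect outcome: (Downtown, X) with payoffs (7, 11).
Now find the simultaneous Nash equilibrium.
North Co.'s best replies: X→Downtown; Y→Downtown; Z→Midtown.
South Co.'s best replies: Uptown→Z; Midtown→Y; Downtown→X.
Only (Downtown, X) has each player best-responding; Nash payoffs (7, 11).
Sequential outcome (Downtown, X) coincides with the Nash profile (Downtown, X).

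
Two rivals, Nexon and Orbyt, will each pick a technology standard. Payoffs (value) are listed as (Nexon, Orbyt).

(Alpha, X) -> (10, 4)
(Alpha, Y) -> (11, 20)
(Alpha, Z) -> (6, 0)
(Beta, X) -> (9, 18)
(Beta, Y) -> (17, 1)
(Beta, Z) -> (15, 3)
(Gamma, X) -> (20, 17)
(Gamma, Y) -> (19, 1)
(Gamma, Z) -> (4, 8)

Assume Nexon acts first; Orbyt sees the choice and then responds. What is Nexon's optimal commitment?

Gamma

Backward induction with Nexon moving first.
- Alpha: Orbyt compares 4, 20, 0 and picks Y; Nexon would get 11.
- Beta: Orbyt compares 18, 1, 3 and picks X; Nexon would get 9.
- Gamma: Orbyt compares 17, 1, 8 and picks X; Nexon would get 20.
Maximizing over 11, 9, 20, Nexon chooses Gamma. Subgame-perfect outcome: (Gamma, X) with payoffs (20, 17).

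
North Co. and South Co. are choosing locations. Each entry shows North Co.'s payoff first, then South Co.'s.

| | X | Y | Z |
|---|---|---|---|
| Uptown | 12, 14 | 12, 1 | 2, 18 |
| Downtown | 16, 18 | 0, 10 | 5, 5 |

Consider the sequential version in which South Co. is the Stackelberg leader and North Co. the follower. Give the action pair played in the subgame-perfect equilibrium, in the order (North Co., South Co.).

Solve by backward induction (South Co. leads).
- X → North Co. plays Downtown (best of 12, 16); South Co. gets 18.
- Y → North Co. plays Uptown (best of 12, 0); South Co. gets 1.
- Z → North Co. plays Downtown (best of 2, 5); South Co. gets 5.
Among 18, 1, 5, the best is 18 at X. Subgame-perfect outcome: (Downtown, X) with payoffs (16, 18).

(Downtown, X)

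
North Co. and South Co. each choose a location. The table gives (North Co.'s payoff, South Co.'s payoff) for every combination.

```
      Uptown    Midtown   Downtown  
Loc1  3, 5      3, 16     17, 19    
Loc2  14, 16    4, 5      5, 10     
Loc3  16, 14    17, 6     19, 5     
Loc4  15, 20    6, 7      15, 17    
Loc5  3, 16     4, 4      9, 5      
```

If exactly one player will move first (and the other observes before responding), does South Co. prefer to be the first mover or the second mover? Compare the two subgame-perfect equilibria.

If North Co. leads: South Co.'s best replies are Loc1→Downtown, Loc2→Uptown, Loc3→Uptown, Loc4→Uptown, Loc5→Uptown; North Co.'s induced payoffs 17, 14, 16, 15, 3; outcome (Loc1, Downtown), payoffs (17, 19).
If South Co. leads: North Co.'s best replies are Uptown→Loc3, Midtown→Loc3, Downtown→Loc3; South Co.'s induced payoffs 14, 6, 5; outcome (Loc3, Uptown), payoffs (16, 14).
South Co. gets 14 moving first and 19 moving second, so South Co. prefers to move second.

second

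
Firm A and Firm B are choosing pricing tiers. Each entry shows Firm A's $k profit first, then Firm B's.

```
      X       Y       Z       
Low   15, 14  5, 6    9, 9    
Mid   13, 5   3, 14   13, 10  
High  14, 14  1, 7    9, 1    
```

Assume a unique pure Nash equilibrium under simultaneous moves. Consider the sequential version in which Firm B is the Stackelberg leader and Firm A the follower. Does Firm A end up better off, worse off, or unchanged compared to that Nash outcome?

Work backward from Firm A's decision.
- X: BR = Low, leader payoff 14.
- Y: BR = Low, leader payoff 6.
- Z: BR = Mid, leader payoff 10.
Among 14, 6, 10, the best is 14 at X. Subgame-perfect outcome: (Low, X) with payoffs (15, 14).
Under simultaneous play:
Firm A's best replies: X→Low; Y→Low; Z→Mid.
Firm B's best replies: Low→X; Mid→Y; High→X.
Only (Low, X) has each player best-responding; Nash payoffs (15, 14).
Firm A earns 15 sequentially versus 15 at the Nash outcome: unchanged.

unchanged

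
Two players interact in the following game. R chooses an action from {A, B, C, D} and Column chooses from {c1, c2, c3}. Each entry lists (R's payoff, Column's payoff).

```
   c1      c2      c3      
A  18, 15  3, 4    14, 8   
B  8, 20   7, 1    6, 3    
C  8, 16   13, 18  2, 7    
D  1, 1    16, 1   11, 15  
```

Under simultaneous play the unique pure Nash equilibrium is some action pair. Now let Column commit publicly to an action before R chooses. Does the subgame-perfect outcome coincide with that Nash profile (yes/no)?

yes

Backward induction with Column moving first.
- c1 → R plays A (best of 18, 8, 8, 1); Column gets 15.
- c2 → R plays D (best of 3, 7, 13, 16); Column gets 1.
- c3 → R plays A (best of 14, 6, 2, 11); Column gets 8.
Maximizing over 15, 1, 8, Column chooses c1. Subgame-perfect outcome: (A, c1) with payoffs (18, 15).
For the simultaneous game, intersect best replies.
R's best replies: c1→A; c2→D; c3→A.
Column's best replies: A→c1; B→c1; C→c2; D→c3.
Only (A, c1) has each player best-responding; Nash payoffs (18, 15).
Sequential outcome (A, c1) coincides with the Nash profile (A, c1).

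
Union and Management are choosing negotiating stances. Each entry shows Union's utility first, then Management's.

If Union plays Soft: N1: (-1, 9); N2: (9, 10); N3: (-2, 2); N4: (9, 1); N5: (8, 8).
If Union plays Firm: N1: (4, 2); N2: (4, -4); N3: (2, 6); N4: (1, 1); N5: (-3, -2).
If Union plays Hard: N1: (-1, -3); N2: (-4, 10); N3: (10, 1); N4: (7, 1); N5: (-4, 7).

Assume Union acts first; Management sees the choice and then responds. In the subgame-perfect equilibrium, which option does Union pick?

Soft

Management best-responds to each possible Union move:
- Soft: BR = N2, leader payoff 9.
- Firm: BR = N3, leader payoff 2.
- Hard: BR = N2, leader payoff -4.
Union's induced payoffs are 9, 2, -4, so Union commits to Soft. Subgame-perfect outcome: (Soft, N2) with payoffs (9, 10).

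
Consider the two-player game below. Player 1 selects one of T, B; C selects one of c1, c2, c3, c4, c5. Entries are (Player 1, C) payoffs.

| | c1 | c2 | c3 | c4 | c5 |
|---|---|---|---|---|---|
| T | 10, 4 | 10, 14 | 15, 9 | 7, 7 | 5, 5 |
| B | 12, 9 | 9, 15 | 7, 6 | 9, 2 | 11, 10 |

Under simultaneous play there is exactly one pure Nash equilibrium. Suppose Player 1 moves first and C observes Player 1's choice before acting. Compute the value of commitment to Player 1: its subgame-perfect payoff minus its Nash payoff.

0

C best-responds to each possible Player 1 move:
- T → C plays c2 (best of 4, 14, 9, 7, 5); Player 1 gets 10.
- B → C plays c2 (best of 9, 15, 6, 2, 10); Player 1 gets 9.
Maximizing over 10, 9, Player 1 chooses T. Subgame-perfect outcome: (T, c2) with payoffs (10, 14).
Now find the simultaneous Nash equilibrium.
Player 1's best replies: c1→B; c2→T; c3→T; c4→B; c5→B.
C's best replies: T→c2; B→c2.
Only (T, c2) has each player best-responding; Nash payoffs (10, 14).
Player 1's commitment gain: 10 − 10 = 0.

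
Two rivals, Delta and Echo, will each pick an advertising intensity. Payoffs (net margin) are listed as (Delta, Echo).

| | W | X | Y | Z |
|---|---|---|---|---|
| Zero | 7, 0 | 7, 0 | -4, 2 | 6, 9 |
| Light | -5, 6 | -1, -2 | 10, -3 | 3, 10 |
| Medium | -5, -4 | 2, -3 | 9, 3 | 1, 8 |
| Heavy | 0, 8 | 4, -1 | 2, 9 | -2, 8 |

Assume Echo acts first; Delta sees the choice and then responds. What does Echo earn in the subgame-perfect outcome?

Delta best-responds to each possible Echo move:
- W: BR = Zero, leader payoff 0.
- X: BR = Zero, leader payoff 0.
- Y: BR = Light, leader payoff -3.
- Z: BR = Zero, leader payoff 9.
Echo's induced payoffs are 0, 0, -3, 9, so Echo commits to Z. Subgame-perfect outcome: (Zero, Z) with payoffs (6, 9).

9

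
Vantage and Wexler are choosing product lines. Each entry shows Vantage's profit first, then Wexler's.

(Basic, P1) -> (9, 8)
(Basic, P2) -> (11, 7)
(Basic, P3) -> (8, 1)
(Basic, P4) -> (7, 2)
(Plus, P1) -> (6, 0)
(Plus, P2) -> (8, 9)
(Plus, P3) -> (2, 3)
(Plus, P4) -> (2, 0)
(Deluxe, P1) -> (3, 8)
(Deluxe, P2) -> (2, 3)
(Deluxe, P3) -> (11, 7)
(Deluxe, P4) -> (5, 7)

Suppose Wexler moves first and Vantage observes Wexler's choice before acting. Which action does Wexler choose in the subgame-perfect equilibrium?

P1

Backward induction with Wexler moving first.
- P1: Vantage compares 9, 6, 3 and picks Basic; Wexler would get 8.
- P2: Vantage compares 11, 8, 2 and picks Basic; Wexler would get 7.
- P3: Vantage compares 8, 2, 11 and picks Deluxe; Wexler would get 7.
- P4: Vantage compares 7, 2, 5 and picks Basic; Wexler would get 2.
Wexler's induced payoffs are 8, 7, 7, 2, so Wexler commits to P1. Subgame-perfect outcome: (Basic, P1) with payoffs (9, 8).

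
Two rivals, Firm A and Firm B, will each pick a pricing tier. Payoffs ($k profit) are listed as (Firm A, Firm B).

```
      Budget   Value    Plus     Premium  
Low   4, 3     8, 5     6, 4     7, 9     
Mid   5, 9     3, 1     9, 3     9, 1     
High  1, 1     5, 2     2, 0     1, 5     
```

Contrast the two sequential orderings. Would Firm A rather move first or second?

If Firm A leads: Firm B's best replies are Low→Premium, Mid→Budget, High→Premium; Firm A's induced payoffs 7, 5, 1; outcome (Low, Premium), payoffs (7, 9).
If Firm B leads: Firm A's best replies are Budget→Mid, Value→Low, Plus→Mid, Premium→Mid; Firm B's induced payoffs 9, 5, 3, 1; outcome (Mid, Budget), payoffs (5, 9).
Firm A gets 7 moving first and 5 moving second, so Firm A prefers to move first.

first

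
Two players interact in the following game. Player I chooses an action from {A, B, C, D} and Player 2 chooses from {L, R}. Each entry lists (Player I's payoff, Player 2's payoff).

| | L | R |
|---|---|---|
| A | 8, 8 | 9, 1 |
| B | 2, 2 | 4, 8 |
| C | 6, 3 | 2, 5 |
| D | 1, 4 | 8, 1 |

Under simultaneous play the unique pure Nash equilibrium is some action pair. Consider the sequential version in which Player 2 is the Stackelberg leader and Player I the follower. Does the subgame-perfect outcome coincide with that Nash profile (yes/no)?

Solve by backward induction (Player 2 leads).
- L: Player I compares 8, 2, 6, 1 and picks A; Player 2 would get 8.
- R: Player I compares 9, 4, 2, 8 and picks A; Player 2 would get 1.
Player 2's induced payoffs are 8, 1, so Player 2 commits to L. Subgame-perfect outcome: (A, L) with payoffs (8, 8).
For the simultaneous game, intersect best replies.
Player I's best replies: L→A; R→A.
Player 2's best replies: A→L; B→R; C→R; D→L.
The unique mutual best reply is (A, L), giving (8, 8).
Sequential outcome (A, L) coincides with the Nash profile (A, L).

yes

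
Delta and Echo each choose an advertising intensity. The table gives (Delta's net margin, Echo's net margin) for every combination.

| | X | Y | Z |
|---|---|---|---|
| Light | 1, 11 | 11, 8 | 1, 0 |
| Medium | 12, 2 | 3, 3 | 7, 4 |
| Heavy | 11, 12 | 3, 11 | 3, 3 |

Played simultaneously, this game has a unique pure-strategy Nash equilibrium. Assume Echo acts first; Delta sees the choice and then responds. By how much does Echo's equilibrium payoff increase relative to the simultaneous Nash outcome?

Delta best-responds to each possible Echo move:
- X: BR = Medium, leader payoff 2.
- Y: BR = Light, leader payoff 8.
- Z: BR = Medium, leader payoff 4.
Among 2, 8, 4, the best is 8 at Y. Subgame-perfect outcome: (Light, Y) with payoffs (11, 8).
Under simultaneous play:
Delta's best replies: X→Medium; Y→Light; Z→Medium.
Echo's best replies: Light→X; Medium→Z; Heavy→X.
Only (Medium, Z) has each player best-responding; Nash payoffs (7, 4).
Echo's commitment gain: 8 − 4 = 4.

4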